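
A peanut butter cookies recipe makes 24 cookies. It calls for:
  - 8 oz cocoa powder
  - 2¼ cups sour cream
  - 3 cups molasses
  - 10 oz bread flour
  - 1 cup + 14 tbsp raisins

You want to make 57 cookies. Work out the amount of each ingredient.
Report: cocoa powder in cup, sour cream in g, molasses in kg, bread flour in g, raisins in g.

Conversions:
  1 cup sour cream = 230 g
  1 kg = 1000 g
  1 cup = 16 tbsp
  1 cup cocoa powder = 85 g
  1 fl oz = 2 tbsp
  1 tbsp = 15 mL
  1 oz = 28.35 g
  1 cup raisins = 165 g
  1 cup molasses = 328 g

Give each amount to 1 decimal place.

cocoa powder: 6.3 cup; sour cream: 1229.1 g; molasses: 2.3 kg; bread flour: 673.3 g; raisins: 734.8 g

Scaling factor: 57/24 = 19/8 = 2.375.
cocoa powder: 8 oz × 19/8 × 28.35 g/oz ÷ 85 g/cup ≈ 6.3 cup
sour cream: 2.25 cup × 19/8 × 230 g/cup ≈ 1229.1 g
molasses: 3 cup × 19/8 × 328 g/cup ÷ 1000 g/kg ≈ 2.3 kg
bread flour: 10 oz × 19/8 × 28.35 g/oz ≈ 673.3 g
raisins: (1 cup + 14 tbsp = 1.875 cup) × 19/8 × 165 g/cup ≈ 734.8 g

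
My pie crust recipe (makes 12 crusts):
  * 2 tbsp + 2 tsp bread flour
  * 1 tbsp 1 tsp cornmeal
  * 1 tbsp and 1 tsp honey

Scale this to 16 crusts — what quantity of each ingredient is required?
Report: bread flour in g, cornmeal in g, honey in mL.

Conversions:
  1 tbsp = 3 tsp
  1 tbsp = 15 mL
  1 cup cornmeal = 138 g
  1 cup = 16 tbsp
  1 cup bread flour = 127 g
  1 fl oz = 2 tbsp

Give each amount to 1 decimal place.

Scaling factor: 16/12 = 4/3.
bread flour: (2 tbsp + 2 tsp = 8/3 tbsp) × 4/3 ÷ 16 tbsp/cup × 127 g/cup ≈ 28.2 g
cornmeal: (1 tbsp + 1 tsp = 4/3 tbsp) × 4/3 ÷ 16 tbsp/cup × 138 g/cup ≈ 15.3 g
honey: (1 tbsp + 1 tsp = 4/3 tbsp) × 4/3 × 15 mL/tbsp ≈ 26.7 mL

bread flour: 28.2 g; cornmeal: 15.3 g; honey: 26.7 mL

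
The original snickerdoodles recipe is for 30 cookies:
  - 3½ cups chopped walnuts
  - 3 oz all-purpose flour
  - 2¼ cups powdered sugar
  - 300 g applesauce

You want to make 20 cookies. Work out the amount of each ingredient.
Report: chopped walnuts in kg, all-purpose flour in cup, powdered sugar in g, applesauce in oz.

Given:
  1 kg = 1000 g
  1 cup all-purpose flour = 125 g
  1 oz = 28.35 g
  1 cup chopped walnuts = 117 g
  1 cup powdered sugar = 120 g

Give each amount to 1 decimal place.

Scaling factor: 20/30 = 2/3.
chopped walnuts: 3.5 cup × 2/3 × 117 g/cup ÷ 1000 g/kg ≈ 0.3 kg
all-purpose flour: 3 oz × 2/3 × 28.35 g/oz ÷ 125 g/cup ≈ 0.5 cup
powdered sugar: 2.25 cup × 2/3 × 120 g/cup = 180.0 g
applesauce: 300 g × 2/3 ÷ 28.35 g/oz ≈ 7.1 oz

chopped walnuts: 0.3 kg; all-purpose flour: 0.5 cup; powdered sugar: 180.0 g; applesauce: 7.1 oz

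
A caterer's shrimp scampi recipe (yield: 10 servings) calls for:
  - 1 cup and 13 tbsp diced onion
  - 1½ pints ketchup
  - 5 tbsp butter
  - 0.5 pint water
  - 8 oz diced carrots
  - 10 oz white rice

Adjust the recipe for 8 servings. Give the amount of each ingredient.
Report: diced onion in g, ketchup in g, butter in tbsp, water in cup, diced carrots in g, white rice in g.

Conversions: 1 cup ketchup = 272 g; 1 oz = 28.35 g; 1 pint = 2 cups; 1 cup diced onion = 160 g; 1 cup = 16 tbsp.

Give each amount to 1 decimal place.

diced onion: 232.0 g; ketchup: 652.8 g; butter: 4.0 tbsp; water: 0.8 cup; diced carrots: 181.4 g; white rice: 226.8 g

Scaling factor: 8/10 = 4/5 = 0.8.
diced onion: (1 cup + 13 tbsp = 1.8125 cup) × 4/5 × 160 g/cup = 232.0 g
ketchup: 1.5 pint × 4/5 × 2 cup/pint × 272 g/cup = 652.8 g
butter: 5 tbsp × 4/5 = 4.0 tbsp
water: 0.5 pint × 4/5 × 2 cup/pint = 0.8 cup
diced carrots: 8 oz × 4/5 × 28.35 g/oz ≈ 181.4 g
white rice: 10 oz × 4/5 × 28.35 g/oz = 226.8 g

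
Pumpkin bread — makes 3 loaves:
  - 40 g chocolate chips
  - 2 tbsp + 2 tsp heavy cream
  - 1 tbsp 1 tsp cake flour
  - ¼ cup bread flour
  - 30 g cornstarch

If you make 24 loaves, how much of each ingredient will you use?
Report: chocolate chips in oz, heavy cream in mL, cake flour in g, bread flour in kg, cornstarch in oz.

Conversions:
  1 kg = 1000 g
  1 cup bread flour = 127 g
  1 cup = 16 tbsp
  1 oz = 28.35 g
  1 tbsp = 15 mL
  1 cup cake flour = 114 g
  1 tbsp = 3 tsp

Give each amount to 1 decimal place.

chocolate chips: 11.3 oz; heavy cream: 320.0 mL; cake flour: 76.0 g; bread flour: 0.3 kg; cornstarch: 8.5 oz

Scaling factor: 24/3 = 8.
chocolate chips: 40 g × 8 ÷ 28.35 g/oz ≈ 11.3 oz
heavy cream: (2 tbsp + 2 tsp = 8/3 tbsp) × 8 × 15 mL/tbsp = 320.0 mL
cake flour: (1 tbsp + 1 tsp = 4/3 tbsp) × 8 ÷ 16 tbsp/cup × 114 g/cup = 76.0 g
bread flour: 0.25 cup × 8 × 127 g/cup ÷ 1000 g/kg ≈ 0.3 kg
cornstarch: 30 g × 8 ÷ 28.35 g/oz ≈ 8.5 oz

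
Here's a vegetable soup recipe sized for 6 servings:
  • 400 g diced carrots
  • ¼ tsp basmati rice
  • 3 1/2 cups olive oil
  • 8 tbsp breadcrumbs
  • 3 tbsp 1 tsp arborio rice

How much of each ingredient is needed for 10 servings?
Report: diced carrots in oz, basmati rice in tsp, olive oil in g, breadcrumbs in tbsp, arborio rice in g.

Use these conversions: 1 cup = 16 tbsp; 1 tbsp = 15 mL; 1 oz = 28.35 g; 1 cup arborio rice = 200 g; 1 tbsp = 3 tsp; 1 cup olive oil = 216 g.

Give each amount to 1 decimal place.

diced carrots: 23.5 oz; basmati rice: 0.4 tsp; olive oil: 1260.0 g; breadcrumbs: 13.3 tbsp; arborio rice: 69.4 g

Scaling factor: 10/6 = 5/3.
diced carrots: 400 g × 5/3 ÷ 28.35 g/oz ≈ 23.5 oz
basmati rice: 0.25 tsp × 5/3 ≈ 0.4 tsp
olive oil: 3.5 cup × 5/3 × 216 g/cup = 1260.0 g
breadcrumbs: 8 tbsp × 5/3 ≈ 13.3 tbsp
arborio rice: (3 tbsp + 1 tsp = 10/3 tbsp) × 5/3 ÷ 16 tbsp/cup × 200 g/cup ≈ 69.4 g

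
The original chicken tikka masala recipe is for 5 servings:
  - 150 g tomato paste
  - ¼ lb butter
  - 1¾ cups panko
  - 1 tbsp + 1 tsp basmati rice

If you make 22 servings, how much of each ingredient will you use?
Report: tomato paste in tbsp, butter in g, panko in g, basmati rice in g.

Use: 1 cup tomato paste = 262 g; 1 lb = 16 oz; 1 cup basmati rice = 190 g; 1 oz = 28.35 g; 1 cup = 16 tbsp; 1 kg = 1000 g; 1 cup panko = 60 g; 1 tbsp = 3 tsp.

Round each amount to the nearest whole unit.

Scaling factor: 22/5 = 4.4.
tomato paste: 150 g × 22/5 ÷ 262 g/cup × 16 tbsp/cup ≈ 40 tbsp
butter: 0.25 lb × 22/5 × 16 oz/lb × 28.35 g/oz ≈ 499 g
panko: 1.75 cup × 22/5 × 60 g/cup = 462 g
basmati rice: (1 tbsp + 1 tsp = 4/3 tbsp) × 22/5 ÷ 16 tbsp/cup × 190 g/cup ≈ 70 g

tomato paste: 40 tbsp; butter: 499 g; panko: 462 g; basmati rice: 70 g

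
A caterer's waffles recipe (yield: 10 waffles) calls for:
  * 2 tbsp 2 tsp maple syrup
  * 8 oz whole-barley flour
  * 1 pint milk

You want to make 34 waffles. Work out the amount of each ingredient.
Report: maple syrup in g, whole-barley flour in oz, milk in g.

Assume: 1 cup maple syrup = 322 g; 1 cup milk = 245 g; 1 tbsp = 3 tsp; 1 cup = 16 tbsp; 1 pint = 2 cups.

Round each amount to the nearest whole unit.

Scaling factor: 34/10 = 17/5 = 3.4.
maple syrup: (2 tbsp + 2 tsp = 8/3 tbsp) × 17/5 ÷ 16 tbsp/cup × 322 g/cup ≈ 182 g
whole-barley flour: 8 oz × 17/5 ≈ 27 oz
milk: 1 pint × 17/5 × 2 cup/pint × 245 g/cup = 1666 g

maple syrup: 182 g; whole-barley flour: 27 oz; milk: 1666 g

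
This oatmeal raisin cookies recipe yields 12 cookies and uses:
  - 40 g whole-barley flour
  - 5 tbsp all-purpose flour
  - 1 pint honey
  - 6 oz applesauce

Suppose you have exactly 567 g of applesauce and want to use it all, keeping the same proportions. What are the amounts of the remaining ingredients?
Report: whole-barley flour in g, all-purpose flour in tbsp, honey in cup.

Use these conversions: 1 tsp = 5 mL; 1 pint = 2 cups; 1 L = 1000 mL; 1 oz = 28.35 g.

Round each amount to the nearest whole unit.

The original recipe has 170.1 g of applesauce, so the scaling factor is 567 ÷ 170.1 = 10/3.
whole-barley flour: 40 g × 10/3 ≈ 133 g
all-purpose flour: 5 tbsp × 10/3 ≈ 17 tbsp
honey: 1 pint × 10/3 × 2 cup/pint ≈ 7 cup

whole-barley flour: 133 g; all-purpose flour: 17 tbsp; honey: 7 cup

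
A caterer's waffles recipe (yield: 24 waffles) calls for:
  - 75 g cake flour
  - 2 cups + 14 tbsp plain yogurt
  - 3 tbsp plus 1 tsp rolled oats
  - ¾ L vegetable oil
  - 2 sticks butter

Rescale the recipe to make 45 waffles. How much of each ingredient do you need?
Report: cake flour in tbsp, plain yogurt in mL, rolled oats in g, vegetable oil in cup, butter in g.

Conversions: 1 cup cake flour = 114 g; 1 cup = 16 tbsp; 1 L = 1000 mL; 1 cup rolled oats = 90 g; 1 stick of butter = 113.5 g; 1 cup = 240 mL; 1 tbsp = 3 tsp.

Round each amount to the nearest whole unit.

cake flour: 20 tbsp; plain yogurt: 1294 mL; rolled oats: 35 g; vegetable oil: 6 cup; butter: 426 g

Scaling factor: 45/24 = 15/8 = 1.875.
cake flour: 75 g × 15/8 ÷ 114 g/cup × 16 tbsp/cup ≈ 20 tbsp
plain yogurt: (2 cup + 14 tbsp = 2.875 cup) × 15/8 × 240 mL/cup ≈ 1294 mL
rolled oats: (3 tbsp + 1 tsp = 10/3 tbsp) × 15/8 ÷ 16 tbsp/cup × 90 g/cup ≈ 35 g
vegetable oil: 0.75 L × 15/8 × 1000 mL/L ÷ 240 mL/cup ≈ 6 cup
butter: 2 stick × 15/8 × 113.5 g/stick ≈ 426 g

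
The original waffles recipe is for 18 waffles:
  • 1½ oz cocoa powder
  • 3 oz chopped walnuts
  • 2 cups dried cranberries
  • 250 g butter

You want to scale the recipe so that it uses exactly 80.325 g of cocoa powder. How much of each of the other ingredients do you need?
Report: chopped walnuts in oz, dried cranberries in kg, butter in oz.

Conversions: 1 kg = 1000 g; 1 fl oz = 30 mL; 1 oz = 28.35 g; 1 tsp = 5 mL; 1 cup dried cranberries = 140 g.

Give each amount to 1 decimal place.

The original recipe has 42.525 g of cocoa powder, so the scaling factor is 80.325 ÷ 42.525 = 17/9.
chopped walnuts: 3 oz × 17/9 ≈ 5.7 oz
dried cranberries: 2 cup × 17/9 × 140 g/cup ÷ 1000 g/kg ≈ 0.5 kg
butter: 250 g × 17/9 ÷ 28.35 g/oz ≈ 16.7 oz

chopped walnuts: 5.7 oz; dried cranberries: 0.5 kg; butter: 16.7 oz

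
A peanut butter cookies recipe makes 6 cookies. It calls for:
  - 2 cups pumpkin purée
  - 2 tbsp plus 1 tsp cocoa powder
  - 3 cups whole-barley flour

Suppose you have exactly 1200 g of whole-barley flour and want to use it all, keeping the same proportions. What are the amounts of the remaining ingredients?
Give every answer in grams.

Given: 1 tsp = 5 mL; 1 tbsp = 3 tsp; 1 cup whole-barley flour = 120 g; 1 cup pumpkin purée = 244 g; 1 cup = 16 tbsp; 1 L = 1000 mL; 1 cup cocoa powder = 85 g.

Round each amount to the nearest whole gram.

The original recipe has 360 g of whole-barley flour, so the scaling factor is 1200 ÷ 360 = 10/3.
pumpkin purée: 2 cup × 10/3 × 244 g/cup ≈ 1627 g
cocoa powder: (2 tbsp + 1 tsp = 7/3 tbsp) × 10/3 ÷ 16 tbsp/cup × 85 g/cup ≈ 41 g

pumpkin purée: 1627 g; cocoa powder: 41 g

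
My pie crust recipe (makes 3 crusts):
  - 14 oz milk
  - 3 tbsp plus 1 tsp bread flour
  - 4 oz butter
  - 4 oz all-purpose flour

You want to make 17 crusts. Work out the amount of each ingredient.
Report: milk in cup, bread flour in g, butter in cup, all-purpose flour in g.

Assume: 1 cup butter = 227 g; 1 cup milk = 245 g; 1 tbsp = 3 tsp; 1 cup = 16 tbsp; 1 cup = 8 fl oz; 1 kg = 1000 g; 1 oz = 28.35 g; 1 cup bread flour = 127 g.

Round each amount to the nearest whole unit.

milk: 9 cup; bread flour: 150 g; butter: 3 cup; all-purpose flour: 643 g

Scaling factor: 17/3.
milk: 14 oz × 17/3 × 28.35 g/oz ÷ 245 g/cup ≈ 9 cup
bread flour: (3 tbsp + 1 tsp = 10/3 tbsp) × 17/3 ÷ 16 tbsp/cup × 127 g/cup ≈ 150 g
butter: 4 oz × 17/3 × 28.35 g/oz ÷ 227 g/cup ≈ 3 cup
all-purpose flour: 4 oz × 17/3 × 28.35 g/oz ≈ 643 g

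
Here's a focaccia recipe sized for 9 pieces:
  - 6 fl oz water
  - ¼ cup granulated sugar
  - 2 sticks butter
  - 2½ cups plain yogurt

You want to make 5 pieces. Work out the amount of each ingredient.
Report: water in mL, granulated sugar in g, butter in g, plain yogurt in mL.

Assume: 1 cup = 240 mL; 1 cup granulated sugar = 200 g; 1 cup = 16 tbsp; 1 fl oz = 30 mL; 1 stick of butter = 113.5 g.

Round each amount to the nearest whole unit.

Scaling factor: 5/9.
water: 6 fl oz × 5/9 × 30 mL/fl oz = 100 mL
granulated sugar: 0.25 cup × 5/9 × 200 g/cup ≈ 28 g
butter: 2 stick × 5/9 × 113.5 g/stick ≈ 126 g
plain yogurt: 2.5 cup × 5/9 × 240 mL/cup ≈ 333 mL

water: 100 mL; granulated sugar: 28 g; butter: 126 g; plain yogurt: 333 mL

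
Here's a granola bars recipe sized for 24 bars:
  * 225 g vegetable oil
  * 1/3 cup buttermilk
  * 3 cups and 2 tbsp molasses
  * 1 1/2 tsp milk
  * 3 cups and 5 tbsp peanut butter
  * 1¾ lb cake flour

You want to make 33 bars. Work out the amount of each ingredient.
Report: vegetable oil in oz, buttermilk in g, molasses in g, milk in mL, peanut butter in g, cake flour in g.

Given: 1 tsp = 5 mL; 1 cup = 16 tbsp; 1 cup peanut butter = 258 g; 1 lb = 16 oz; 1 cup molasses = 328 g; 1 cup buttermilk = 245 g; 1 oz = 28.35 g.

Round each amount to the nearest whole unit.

vegetable oil: 11 oz; buttermilk: 112 g; molasses: 1409 g; milk: 10 mL; peanut butter: 1175 g; cake flour: 1091 g

Scaling factor: 33/24 = 11/8 = 1.375.
vegetable oil: 225 g × 11/8 ÷ 28.35 g/oz ≈ 11 oz
buttermilk: 1/3 cup × 11/8 × 245 g/cup ≈ 112 g
molasses: (3 cup + 2 tbsp = 3.125 cup) × 11/8 × 328 g/cup ≈ 1409 g
milk: 1.5 tsp × 11/8 × 5 mL/tsp ≈ 10 mL
peanut butter: (3 cup + 5 tbsp = 3.3125 cup) × 11/8 × 258 g/cup ≈ 1175 g
cake flour: 1.75 lb × 11/8 × 16 oz/lb × 28.35 g/oz ≈ 1091 g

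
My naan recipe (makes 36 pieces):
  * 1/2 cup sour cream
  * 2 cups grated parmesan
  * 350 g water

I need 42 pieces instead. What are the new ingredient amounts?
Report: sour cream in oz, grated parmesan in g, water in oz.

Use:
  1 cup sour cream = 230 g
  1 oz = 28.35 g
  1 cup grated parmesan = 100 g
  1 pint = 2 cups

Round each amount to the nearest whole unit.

sour cream: 5 oz; grated parmesan: 233 g; water: 14 oz

Scaling factor: 42/36 = 7/6.
sour cream: 0.5 cup × 7/6 × 230 g/cup ÷ 28.35 g/oz ≈ 5 oz
grated parmesan: 2 cup × 7/6 × 100 g/cup ≈ 233 g
water: 350 g × 7/6 ÷ 28.35 g/oz ≈ 14 oz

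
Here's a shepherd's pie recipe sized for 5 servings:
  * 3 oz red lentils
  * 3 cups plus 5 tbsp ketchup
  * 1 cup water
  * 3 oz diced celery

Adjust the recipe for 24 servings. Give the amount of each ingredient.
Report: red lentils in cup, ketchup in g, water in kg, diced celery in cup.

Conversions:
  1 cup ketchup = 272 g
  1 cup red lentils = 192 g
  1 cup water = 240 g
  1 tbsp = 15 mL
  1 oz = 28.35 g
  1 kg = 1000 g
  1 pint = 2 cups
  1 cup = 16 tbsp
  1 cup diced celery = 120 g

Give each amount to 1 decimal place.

red lentils: 2.1 cup; ketchup: 4324.8 g; water: 1.2 kg; diced celery: 3.4 cup

Scaling factor: 24/5 = 4.8.
red lentils: 3 oz × 24/5 × 28.35 g/oz ÷ 192 g/cup ≈ 2.1 cup
ketchup: (3 cup + 5 tbsp = 3.3125 cup) × 24/5 × 272 g/cup = 4324.8 g
water: 1 cup × 24/5 × 240 g/cup ÷ 1000 g/kg ≈ 1.2 kg
diced celery: 3 oz × 24/5 × 28.35 g/oz ÷ 120 g/cup ≈ 3.4 cup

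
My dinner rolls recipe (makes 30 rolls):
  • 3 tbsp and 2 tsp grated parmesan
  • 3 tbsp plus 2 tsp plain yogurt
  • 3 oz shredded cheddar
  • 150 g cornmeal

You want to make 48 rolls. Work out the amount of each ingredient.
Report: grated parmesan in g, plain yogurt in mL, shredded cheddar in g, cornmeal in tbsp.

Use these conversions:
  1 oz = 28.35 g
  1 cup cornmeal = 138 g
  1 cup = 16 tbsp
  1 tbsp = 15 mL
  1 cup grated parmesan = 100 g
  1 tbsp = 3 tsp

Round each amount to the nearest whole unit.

grated parmesan: 37 g; plain yogurt: 88 mL; shredded cheddar: 136 g; cornmeal: 28 tbsp

Scaling factor: 48/30 = 8/5 = 1.6.
grated parmesan: (3 tbsp + 2 tsp = 11/3 tbsp) × 8/5 ÷ 16 tbsp/cup × 100 g/cup ≈ 37 g
plain yogurt: (3 tbsp + 2 tsp = 11/3 tbsp) × 8/5 × 15 mL/tbsp = 88 mL
shredded cheddar: 3 oz × 8/5 × 28.35 g/oz ≈ 136 g
cornmeal: 150 g × 8/5 ÷ 138 g/cup × 16 tbsp/cup ≈ 28 tbsp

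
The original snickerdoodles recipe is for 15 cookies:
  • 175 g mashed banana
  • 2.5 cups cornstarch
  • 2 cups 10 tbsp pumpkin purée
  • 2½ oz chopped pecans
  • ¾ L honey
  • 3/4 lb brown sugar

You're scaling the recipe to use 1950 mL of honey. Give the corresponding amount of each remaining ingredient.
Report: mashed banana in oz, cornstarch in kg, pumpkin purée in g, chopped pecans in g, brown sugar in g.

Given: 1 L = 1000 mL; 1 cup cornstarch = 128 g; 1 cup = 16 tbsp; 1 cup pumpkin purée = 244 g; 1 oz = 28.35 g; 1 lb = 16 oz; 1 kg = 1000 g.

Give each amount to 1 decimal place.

mashed banana: 16.0 oz; cornstarch: 0.8 kg; pumpkin purée: 1665.3 g; chopped pecans: 184.3 g; brown sugar: 884.5 g

The original recipe has 750 mL of honey, so the scaling factor is 1950 ÷ 750 = 13/5 = 2.6.
mashed banana: 175 g × 13/5 ÷ 28.35 g/oz ≈ 16.0 oz
cornstarch: 2.5 cup × 13/5 × 128 g/cup ÷ 1000 g/kg ≈ 0.8 kg
pumpkin purée: (2 cup + 10 tbsp = 2.625 cup) × 13/5 × 244 g/cup = 1665.3 g
chopped pecans: 2.5 oz × 13/5 × 28.35 g/oz ≈ 184.3 g
brown sugar: 0.75 lb × 13/5 × 16 oz/lb × 28.35 g/oz ≈ 884.5 g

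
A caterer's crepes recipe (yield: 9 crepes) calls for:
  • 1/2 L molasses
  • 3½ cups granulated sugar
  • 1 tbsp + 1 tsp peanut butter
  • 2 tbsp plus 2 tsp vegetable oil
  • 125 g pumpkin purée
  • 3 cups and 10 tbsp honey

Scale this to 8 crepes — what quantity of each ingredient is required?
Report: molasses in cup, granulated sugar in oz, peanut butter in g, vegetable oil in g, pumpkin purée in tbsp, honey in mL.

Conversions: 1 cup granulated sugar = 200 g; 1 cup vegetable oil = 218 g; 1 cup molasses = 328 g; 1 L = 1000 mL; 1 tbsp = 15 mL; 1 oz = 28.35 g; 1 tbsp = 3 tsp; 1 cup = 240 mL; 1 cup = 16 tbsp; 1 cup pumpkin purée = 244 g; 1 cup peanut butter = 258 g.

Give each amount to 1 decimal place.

molasses: 1.9 cup; granulated sugar: 21.9 oz; peanut butter: 19.1 g; vegetable oil: 32.3 g; pumpkin purée: 7.3 tbsp; honey: 773.3 mL

Scaling factor: 8/9.
molasses: 0.5 L × 8/9 × 1000 mL/L ÷ 240 mL/cup ≈ 1.9 cup
granulated sugar: 3.5 cup × 8/9 × 200 g/cup ÷ 28.35 g/oz ≈ 21.9 oz
peanut butter: (1 tbsp + 1 tsp = 4/3 tbsp) × 8/9 ÷ 16 tbsp/cup × 258 g/cup ≈ 19.1 g
vegetable oil: (2 tbsp + 2 tsp = 8/3 tbsp) × 8/9 ÷ 16 tbsp/cup × 218 g/cup ≈ 32.3 g
pumpkin purée: 125 g × 8/9 ÷ 244 g/cup × 16 tbsp/cup ≈ 7.3 tbsp
honey: (3 cup + 10 tbsp = 3.625 cup) × 8/9 × 240 mL/cup ≈ 773.3 mL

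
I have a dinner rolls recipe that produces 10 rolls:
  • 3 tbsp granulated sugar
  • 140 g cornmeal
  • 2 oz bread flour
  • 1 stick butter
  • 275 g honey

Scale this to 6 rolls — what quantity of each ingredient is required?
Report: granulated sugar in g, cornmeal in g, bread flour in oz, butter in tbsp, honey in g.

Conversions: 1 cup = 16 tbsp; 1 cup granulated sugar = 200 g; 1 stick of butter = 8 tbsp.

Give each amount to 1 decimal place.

granulated sugar: 22.5 g; cornmeal: 84.0 g; bread flour: 1.2 oz; butter: 4.8 tbsp; honey: 165.0 g

Scaling factor: 6/10 = 3/5 = 0.6.
granulated sugar: 3 tbsp × 3/5 ÷ 16 tbsp/cup × 200 g/cup = 22.5 g
cornmeal: 140 g × 3/5 = 84.0 g
bread flour: 2 oz × 3/5 = 1.2 oz
butter: 1 stick × 3/5 × 8 tbsp/stick = 4.8 tbsp
honey: 275 g × 3/5 = 165.0 g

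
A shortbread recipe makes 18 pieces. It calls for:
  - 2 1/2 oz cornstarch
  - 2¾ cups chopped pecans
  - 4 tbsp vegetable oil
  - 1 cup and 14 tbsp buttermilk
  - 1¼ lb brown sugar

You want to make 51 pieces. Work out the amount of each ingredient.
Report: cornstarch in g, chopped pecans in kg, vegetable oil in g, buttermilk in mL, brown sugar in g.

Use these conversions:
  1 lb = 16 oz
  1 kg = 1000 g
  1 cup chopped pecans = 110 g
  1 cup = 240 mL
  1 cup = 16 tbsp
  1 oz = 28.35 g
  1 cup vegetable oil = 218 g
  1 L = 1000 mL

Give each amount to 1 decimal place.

Scaling factor: 51/18 = 17/6.
cornstarch: 2.5 oz × 17/6 × 28.35 g/oz ≈ 200.8 g
chopped pecans: 2.75 cup × 17/6 × 110 g/cup ÷ 1000 g/kg ≈ 0.9 kg
vegetable oil: 4 tbsp × 17/6 ÷ 16 tbsp/cup × 218 g/cup ≈ 154.4 g
buttermilk: (1 cup + 14 tbsp = 1.875 cup) × 17/6 × 240 mL/cup = 1275.0 mL
brown sugar: 1.25 lb × 17/6 × 16 oz/lb × 28.35 g/oz = 1606.5 g

cornstarch: 200.8 g; chopped pecans: 0.9 kg; vegetable oil: 154.4 g; buttermilk: 1275.0 mL; brown sugar: 1606.5 g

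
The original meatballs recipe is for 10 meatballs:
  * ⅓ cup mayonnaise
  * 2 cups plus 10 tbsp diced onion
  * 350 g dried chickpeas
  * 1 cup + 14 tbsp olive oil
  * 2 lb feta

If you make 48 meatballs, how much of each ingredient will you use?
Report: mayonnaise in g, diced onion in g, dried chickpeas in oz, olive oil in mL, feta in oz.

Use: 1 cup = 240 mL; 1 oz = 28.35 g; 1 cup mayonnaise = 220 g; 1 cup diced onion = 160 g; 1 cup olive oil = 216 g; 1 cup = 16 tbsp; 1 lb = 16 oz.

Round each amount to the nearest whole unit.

mayonnaise: 352 g; diced onion: 2016 g; dried chickpeas: 59 oz; olive oil: 2160 mL; feta: 154 oz

Scaling factor: 48/10 = 24/5 = 4.8.
mayonnaise: 1/3 cup × 24/5 × 220 g/cup = 352 g
diced onion: (2 cup + 10 tbsp = 2.625 cup) × 24/5 × 160 g/cup = 2016 g
dried chickpeas: 350 g × 24/5 ÷ 28.35 g/oz ≈ 59 oz
olive oil: (1 cup + 14 tbsp = 1.875 cup) × 24/5 × 240 mL/cup = 2160 mL
feta: 2 lb × 24/5 × 16 oz/lb ≈ 154 oz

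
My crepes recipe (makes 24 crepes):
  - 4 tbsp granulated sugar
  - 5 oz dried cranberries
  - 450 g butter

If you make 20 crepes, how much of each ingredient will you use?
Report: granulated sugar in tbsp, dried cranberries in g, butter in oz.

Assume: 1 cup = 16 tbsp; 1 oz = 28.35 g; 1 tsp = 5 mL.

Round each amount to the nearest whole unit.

granulated sugar: 3 tbsp; dried cranberries: 118 g; butter: 13 oz

Scaling factor: 20/24 = 5/6.
granulated sugar: 4 tbsp × 5/6 ≈ 3 tbsp
dried cranberries: 5 oz × 5/6 × 28.35 g/oz ≈ 118 g
butter: 450 g × 5/6 ÷ 28.35 g/oz ≈ 13 oz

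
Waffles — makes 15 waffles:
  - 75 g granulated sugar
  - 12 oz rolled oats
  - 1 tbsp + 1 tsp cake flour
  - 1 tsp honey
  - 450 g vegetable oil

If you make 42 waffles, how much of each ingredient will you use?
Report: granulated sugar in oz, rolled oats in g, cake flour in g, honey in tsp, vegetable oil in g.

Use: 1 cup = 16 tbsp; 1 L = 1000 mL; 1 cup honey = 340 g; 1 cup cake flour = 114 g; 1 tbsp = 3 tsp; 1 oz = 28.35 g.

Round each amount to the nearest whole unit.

Scaling factor: 42/15 = 14/5 = 2.8.
granulated sugar: 75 g × 14/5 ÷ 28.35 g/oz ≈ 7 oz
rolled oats: 12 oz × 14/5 × 28.35 g/oz ≈ 953 g
cake flour: (1 tbsp + 1 tsp = 4/3 tbsp) × 14/5 ÷ 16 tbsp/cup × 114 g/cup ≈ 27 g
honey: 1 tsp × 14/5 ≈ 3 tsp
vegetable oil: 450 g × 14/5 = 1260 g

granulated sugar: 7 oz; rolled oats: 953 g; cake flour: 27 g; honey: 3 tsp; vegetable oil: 1260 g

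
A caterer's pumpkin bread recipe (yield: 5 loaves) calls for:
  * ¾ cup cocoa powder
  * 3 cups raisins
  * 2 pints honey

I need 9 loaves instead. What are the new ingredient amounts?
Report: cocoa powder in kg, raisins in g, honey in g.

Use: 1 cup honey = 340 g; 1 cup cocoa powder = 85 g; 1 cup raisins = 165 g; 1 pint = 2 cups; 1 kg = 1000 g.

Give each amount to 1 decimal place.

Scaling factor: 9/5 = 1.8.
cocoa powder: 0.75 cup × 9/5 × 85 g/cup ÷ 1000 g/kg ≈ 0.1 kg
raisins: 3 cup × 9/5 × 165 g/cup = 891.0 g
honey: 2 pint × 9/5 × 2 cup/pint × 340 g/cup = 2448.0 g

cocoa powder: 0.1 kg; raisins: 891.0 g; honey: 2448.0 g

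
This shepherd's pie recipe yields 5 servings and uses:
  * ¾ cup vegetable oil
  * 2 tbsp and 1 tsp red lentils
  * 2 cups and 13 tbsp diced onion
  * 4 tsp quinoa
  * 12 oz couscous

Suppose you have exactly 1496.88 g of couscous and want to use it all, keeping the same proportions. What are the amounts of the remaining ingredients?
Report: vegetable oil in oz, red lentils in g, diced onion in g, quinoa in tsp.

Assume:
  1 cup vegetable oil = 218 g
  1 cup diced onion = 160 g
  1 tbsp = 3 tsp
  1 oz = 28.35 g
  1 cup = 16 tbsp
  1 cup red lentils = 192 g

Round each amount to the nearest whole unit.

vegetable oil: 25 oz; red lentils: 123 g; diced onion: 1980 g; quinoa: 18 tsp

The original recipe has 340.2 g of couscous, so the scaling factor is 1496.88 ÷ 340.2 = 22/5 = 4.4.
vegetable oil: 0.75 cup × 22/5 × 218 g/cup ÷ 28.35 g/oz ≈ 25 oz
red lentils: (2 tbsp + 1 tsp = 7/3 tbsp) × 22/5 ÷ 16 tbsp/cup × 192 g/cup ≈ 123 g
diced onion: (2 cup + 13 tbsp = 2.8125 cup) × 22/5 × 160 g/cup = 1980 g
quinoa: 4 tsp × 22/5 ≈ 18 tsp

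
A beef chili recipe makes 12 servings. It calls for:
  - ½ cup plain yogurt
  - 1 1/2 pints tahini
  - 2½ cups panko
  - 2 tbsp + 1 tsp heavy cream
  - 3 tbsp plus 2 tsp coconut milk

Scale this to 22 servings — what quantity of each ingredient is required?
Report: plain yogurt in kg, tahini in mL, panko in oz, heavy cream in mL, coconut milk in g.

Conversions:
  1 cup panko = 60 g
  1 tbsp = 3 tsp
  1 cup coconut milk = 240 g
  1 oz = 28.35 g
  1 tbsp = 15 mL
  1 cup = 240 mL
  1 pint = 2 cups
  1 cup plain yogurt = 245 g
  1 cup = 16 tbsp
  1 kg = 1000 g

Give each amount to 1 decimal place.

plain yogurt: 0.2 kg; tahini: 1320.0 mL; panko: 9.7 oz; heavy cream: 64.2 mL; coconut milk: 100.8 g

Scaling factor: 22/12 = 11/6.
plain yogurt: 0.5 cup × 11/6 × 245 g/cup ÷ 1000 g/kg ≈ 0.2 kg
tahini: 1.5 pint × 11/6 × 2 cup/pint × 240 mL/cup = 1320.0 mL
panko: 2.5 cup × 11/6 × 60 g/cup ÷ 28.35 g/oz ≈ 9.7 oz
heavy cream: (2 tbsp + 1 tsp = 7/3 tbsp) × 11/6 × 15 mL/tbsp ≈ 64.2 mL
coconut milk: (3 tbsp + 2 tsp = 11/3 tbsp) × 11/6 ÷ 16 tbsp/cup × 240 g/cup ≈ 100.8 g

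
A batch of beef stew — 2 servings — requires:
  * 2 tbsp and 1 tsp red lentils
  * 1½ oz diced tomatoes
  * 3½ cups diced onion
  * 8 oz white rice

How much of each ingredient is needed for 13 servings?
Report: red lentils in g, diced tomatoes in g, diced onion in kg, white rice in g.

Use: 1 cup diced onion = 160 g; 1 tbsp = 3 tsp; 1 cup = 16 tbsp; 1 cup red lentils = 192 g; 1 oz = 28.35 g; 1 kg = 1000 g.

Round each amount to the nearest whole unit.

red lentils: 182 g; diced tomatoes: 276 g; diced onion: 4 kg; white rice: 1474 g

Scaling factor: 13/2 = 6.5.
red lentils: (2 tbsp + 1 tsp = 7/3 tbsp) × 13/2 ÷ 16 tbsp/cup × 192 g/cup = 182 g
diced tomatoes: 1.5 oz × 13/2 × 28.35 g/oz ≈ 276 g
diced onion: 3.5 cup × 13/2 × 160 g/cup ÷ 1000 g/kg ≈ 4 kg
white rice: 8 oz × 13/2 × 28.35 g/oz ≈ 1474 g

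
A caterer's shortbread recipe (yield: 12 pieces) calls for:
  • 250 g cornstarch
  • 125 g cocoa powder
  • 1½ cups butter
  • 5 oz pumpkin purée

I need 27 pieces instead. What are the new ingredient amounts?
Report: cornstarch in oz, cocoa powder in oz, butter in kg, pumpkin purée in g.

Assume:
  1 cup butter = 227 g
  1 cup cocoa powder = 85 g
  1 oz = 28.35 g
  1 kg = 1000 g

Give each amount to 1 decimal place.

cornstarch: 19.8 oz; cocoa powder: 9.9 oz; butter: 0.8 kg; pumpkin purée: 318.9 g

Scaling factor: 27/12 = 9/4 = 2.25.
cornstarch: 250 g × 9/4 ÷ 28.35 g/oz ≈ 19.8 oz
cocoa powder: 125 g × 9/4 ÷ 28.35 g/oz ≈ 9.9 oz
butter: 1.5 cup × 9/4 × 227 g/cup ÷ 1000 g/kg ≈ 0.8 kg
pumpkin purée: 5 oz × 9/4 × 28.35 g/oz ≈ 318.9 g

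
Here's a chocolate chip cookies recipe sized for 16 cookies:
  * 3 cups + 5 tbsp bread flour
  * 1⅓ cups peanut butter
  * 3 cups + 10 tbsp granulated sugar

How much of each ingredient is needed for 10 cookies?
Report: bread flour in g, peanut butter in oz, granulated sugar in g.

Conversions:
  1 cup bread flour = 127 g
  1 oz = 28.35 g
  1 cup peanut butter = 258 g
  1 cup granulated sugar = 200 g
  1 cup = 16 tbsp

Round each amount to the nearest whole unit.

bread flour: 263 g; peanut butter: 8 oz; granulated sugar: 453 g

Scaling factor: 10/16 = 5/8 = 0.625.
bread flour: (3 cup + 5 tbsp = 3.3125 cup) × 5/8 × 127 g/cup ≈ 263 g
peanut butter: 4/3 cup × 5/8 × 258 g/cup ÷ 28.35 g/oz ≈ 8 oz
granulated sugar: (3 cup + 10 tbsp = 3.625 cup) × 5/8 × 200 g/cup ≈ 453 g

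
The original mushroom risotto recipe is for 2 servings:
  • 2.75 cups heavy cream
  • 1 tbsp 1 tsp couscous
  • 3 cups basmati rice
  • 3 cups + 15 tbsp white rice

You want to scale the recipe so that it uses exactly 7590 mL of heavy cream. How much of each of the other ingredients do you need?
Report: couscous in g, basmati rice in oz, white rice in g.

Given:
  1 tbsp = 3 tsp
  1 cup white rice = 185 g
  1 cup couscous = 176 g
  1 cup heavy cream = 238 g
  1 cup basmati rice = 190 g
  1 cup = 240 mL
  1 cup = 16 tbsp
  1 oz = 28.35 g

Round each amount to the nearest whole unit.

couscous: 169 g; basmati rice: 231 oz; white rice: 8377 g

The original recipe has 660 mL of heavy cream, so the scaling factor is 7590 ÷ 660 = 23/2 = 11.5.
couscous: (1 tbsp + 1 tsp = 4/3 tbsp) × 23/2 ÷ 16 tbsp/cup × 176 g/cup ≈ 169 g
basmati rice: 3 cup × 23/2 × 190 g/cup ÷ 28.35 g/oz ≈ 231 oz
white rice: (3 cup + 15 tbsp = 3.9375 cup) × 23/2 × 185 g/cup ≈ 8377 g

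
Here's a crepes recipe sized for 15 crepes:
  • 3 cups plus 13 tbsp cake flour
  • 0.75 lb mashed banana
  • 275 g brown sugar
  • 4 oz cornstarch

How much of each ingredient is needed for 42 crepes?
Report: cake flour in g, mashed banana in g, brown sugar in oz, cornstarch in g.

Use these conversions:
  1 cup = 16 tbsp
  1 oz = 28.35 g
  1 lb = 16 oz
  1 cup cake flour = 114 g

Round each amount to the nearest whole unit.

cake flour: 1217 g; mashed banana: 953 g; brown sugar: 27 oz; cornstarch: 318 g

Scaling factor: 42/15 = 14/5 = 2.8.
cake flour: (3 cup + 13 tbsp = 3.8125 cup) × 14/5 × 114 g/cup ≈ 1217 g
mashed banana: 0.75 lb × 14/5 × 16 oz/lb × 28.35 g/oz ≈ 953 g
brown sugar: 275 g × 14/5 ÷ 28.35 g/oz ≈ 27 oz
cornstarch: 4 oz × 14/5 × 28.35 g/oz ≈ 318 g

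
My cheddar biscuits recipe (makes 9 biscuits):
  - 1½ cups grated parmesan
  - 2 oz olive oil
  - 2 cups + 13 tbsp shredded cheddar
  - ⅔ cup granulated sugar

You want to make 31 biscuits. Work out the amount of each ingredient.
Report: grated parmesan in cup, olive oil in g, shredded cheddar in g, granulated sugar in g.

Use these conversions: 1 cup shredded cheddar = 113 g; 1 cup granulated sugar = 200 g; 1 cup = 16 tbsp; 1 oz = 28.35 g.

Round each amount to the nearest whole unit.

grated parmesan: 5 cup; olive oil: 195 g; shredded cheddar: 1095 g; granulated sugar: 459 g

Scaling factor: 31/9.
grated parmesan: 1.5 cup × 31/9 ≈ 5 cup
olive oil: 2 oz × 31/9 × 28.35 g/oz ≈ 195 g
shredded cheddar: (2 cup + 13 tbsp = 2.8125 cup) × 31/9 × 113 g/cup ≈ 1095 g
granulated sugar: 2/3 cup × 31/9 × 200 g/cup ≈ 459 g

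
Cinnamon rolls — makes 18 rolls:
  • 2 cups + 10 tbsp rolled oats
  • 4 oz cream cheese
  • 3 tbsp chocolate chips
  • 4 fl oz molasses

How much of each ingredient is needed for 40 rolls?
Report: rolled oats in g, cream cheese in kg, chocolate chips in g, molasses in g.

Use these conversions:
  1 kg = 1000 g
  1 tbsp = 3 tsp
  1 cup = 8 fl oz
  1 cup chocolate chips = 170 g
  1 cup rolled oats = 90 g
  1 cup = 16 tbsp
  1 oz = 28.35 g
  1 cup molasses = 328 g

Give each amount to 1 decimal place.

rolled oats: 525.0 g; cream cheese: 0.3 kg; chocolate chips: 70.8 g; molasses: 364.4 g

Scaling factor: 40/18 = 20/9.
rolled oats: (2 cup + 10 tbsp = 2.625 cup) × 20/9 × 90 g/cup = 525.0 g
cream cheese: 4 oz × 20/9 × 28.35 g/oz ÷ 1000 g/kg ≈ 0.3 kg
chocolate chips: 3 tbsp × 20/9 ÷ 16 tbsp/cup × 170 g/cup ≈ 70.8 g
molasses: 4 fl oz × 20/9 ÷ 8 fl oz/cup × 328 g/cup ≈ 364.4 g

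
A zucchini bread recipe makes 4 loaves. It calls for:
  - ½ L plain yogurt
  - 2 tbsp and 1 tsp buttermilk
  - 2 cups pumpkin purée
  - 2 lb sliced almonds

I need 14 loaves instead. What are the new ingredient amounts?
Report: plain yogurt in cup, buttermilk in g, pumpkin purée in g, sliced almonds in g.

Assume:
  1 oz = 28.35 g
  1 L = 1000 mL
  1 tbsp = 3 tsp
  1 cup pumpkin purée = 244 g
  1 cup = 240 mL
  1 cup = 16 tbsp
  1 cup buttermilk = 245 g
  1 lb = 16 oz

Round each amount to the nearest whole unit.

Scaling factor: 14/4 = 7/2 = 3.5.
plain yogurt: 0.5 L × 7/2 × 1000 mL/L ÷ 240 mL/cup ≈ 7 cup
buttermilk: (2 tbsp + 1 tsp = 7/3 tbsp) × 7/2 ÷ 16 tbsp/cup × 245 g/cup ≈ 125 g
pumpkin purée: 2 cup × 7/2 × 244 g/cup = 1708 g
sliced almonds: 2 lb × 7/2 × 16 oz/lb × 28.35 g/oz ≈ 3175 g

plain yogurt: 7 cup; buttermilk: 125 g; pumpkin purée: 1708 g; sliced almonds: 3175 g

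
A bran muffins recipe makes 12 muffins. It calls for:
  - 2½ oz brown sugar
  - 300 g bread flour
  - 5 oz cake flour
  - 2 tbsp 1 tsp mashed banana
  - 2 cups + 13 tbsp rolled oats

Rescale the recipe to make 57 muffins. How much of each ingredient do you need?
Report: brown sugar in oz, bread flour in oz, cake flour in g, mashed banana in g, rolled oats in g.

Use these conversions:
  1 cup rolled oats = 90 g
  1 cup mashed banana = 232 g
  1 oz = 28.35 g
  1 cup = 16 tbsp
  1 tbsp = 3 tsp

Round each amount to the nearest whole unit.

brown sugar: 12 oz; bread flour: 50 oz; cake flour: 673 g; mashed banana: 161 g; rolled oats: 1202 g

Scaling factor: 57/12 = 19/4 = 4.75.
brown sugar: 2.5 oz × 19/4 ≈ 12 oz
bread flour: 300 g × 19/4 ÷ 28.35 g/oz ≈ 50 oz
cake flour: 5 oz × 19/4 × 28.35 g/oz ≈ 673 g
mashed banana: (2 tbsp + 1 tsp = 7/3 tbsp) × 19/4 ÷ 16 tbsp/cup × 232 g/cup ≈ 161 g
rolled oats: (2 cup + 13 tbsp = 2.8125 cup) × 19/4 × 90 g/cup ≈ 1202 g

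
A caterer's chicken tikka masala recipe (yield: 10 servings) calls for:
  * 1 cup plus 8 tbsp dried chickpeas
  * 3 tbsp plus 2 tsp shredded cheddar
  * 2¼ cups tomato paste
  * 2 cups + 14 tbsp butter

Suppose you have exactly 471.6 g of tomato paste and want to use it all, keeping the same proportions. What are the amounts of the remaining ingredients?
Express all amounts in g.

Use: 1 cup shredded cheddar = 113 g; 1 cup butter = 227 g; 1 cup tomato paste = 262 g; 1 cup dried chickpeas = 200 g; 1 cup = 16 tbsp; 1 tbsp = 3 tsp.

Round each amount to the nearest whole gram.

The original recipe has 589.5 g of tomato paste, so the scaling factor is 471.6 ÷ 589.5 = 4/5 = 0.8.
dried chickpeas: (1 cup + 8 tbsp = 1.5 cup) × 4/5 × 200 g/cup = 240 g
shredded cheddar: (3 tbsp + 2 tsp = 11/3 tbsp) × 4/5 ÷ 16 tbsp/cup × 113 g/cup ≈ 21 g
butter: (2 cup + 14 tbsp = 2.875 cup) × 4/5 × 227 g/cup ≈ 522 g

dried chickpeas: 240 g; shredded cheddar: 21 g; butter: 522 g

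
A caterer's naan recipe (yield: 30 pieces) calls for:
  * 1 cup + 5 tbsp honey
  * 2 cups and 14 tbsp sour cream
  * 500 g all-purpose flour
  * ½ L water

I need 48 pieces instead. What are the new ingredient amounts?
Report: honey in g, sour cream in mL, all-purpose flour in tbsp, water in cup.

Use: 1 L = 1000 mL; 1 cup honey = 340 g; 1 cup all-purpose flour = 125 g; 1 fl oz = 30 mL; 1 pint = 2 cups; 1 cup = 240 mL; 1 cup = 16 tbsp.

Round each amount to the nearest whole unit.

honey: 714 g; sour cream: 1104 mL; all-purpose flour: 102 tbsp; water: 3 cup

Scaling factor: 48/30 = 8/5 = 1.6.
honey: (1 cup + 5 tbsp = 1.3125 cup) × 8/5 × 340 g/cup = 714 g
sour cream: (2 cup + 14 tbsp = 2.875 cup) × 8/5 × 240 mL/cup = 1104 mL
all-purpose flour: 500 g × 8/5 ÷ 125 g/cup × 16 tbsp/cup ≈ 102 tbsp
water: 0.5 L × 8/5 × 1000 mL/L ÷ 240 mL/cup ≈ 3 cup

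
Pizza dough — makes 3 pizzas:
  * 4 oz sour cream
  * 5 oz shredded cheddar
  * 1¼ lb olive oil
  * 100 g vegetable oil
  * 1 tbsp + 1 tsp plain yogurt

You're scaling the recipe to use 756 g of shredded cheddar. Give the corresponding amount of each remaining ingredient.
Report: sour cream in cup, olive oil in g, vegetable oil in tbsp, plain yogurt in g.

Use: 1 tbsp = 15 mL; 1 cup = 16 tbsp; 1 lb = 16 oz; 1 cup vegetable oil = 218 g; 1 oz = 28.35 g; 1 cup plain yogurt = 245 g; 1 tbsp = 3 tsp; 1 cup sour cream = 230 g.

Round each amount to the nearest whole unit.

sour cream: 3 cup; olive oil: 3024 g; vegetable oil: 39 tbsp; plain yogurt: 109 g

The original recipe has 141.75 g of shredded cheddar, so the scaling factor is 756 ÷ 141.75 = 16/3.
sour cream: 4 oz × 16/3 × 28.35 g/oz ÷ 230 g/cup ≈ 3 cup
olive oil: 1.25 lb × 16/3 × 16 oz/lb × 28.35 g/oz = 3024 g
vegetable oil: 100 g × 16/3 ÷ 218 g/cup × 16 tbsp/cup ≈ 39 tbsp
plain yogurt: (1 tbsp + 1 tsp = 4/3 tbsp) × 16/3 ÷ 16 tbsp/cup × 245 g/cup ≈ 109 g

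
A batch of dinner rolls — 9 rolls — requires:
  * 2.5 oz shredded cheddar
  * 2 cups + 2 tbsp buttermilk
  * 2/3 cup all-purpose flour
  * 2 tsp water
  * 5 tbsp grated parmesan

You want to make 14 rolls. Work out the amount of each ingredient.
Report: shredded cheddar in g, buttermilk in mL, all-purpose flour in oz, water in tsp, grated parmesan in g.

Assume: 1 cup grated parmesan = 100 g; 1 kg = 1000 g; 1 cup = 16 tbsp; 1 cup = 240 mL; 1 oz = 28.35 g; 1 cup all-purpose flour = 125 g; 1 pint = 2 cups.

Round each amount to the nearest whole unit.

Scaling factor: 14/9.
shredded cheddar: 2.5 oz × 14/9 × 28.35 g/oz ≈ 110 g
buttermilk: (2 cup + 2 tbsp = 2.125 cup) × 14/9 × 240 mL/cup ≈ 793 mL
all-purpose flour: 2/3 cup × 14/9 × 125 g/cup ÷ 28.35 g/oz ≈ 5 oz
water: 2 tsp × 14/9 ≈ 3 tsp
grated parmesan: 5 tbsp × 14/9 ÷ 16 tbsp/cup × 100 g/cup ≈ 49 g

shredded cheddar: 110 g; buttermilk: 793 mL; all-purpose flour: 5 oz; water: 3 tsp; grated parmesan: 49 g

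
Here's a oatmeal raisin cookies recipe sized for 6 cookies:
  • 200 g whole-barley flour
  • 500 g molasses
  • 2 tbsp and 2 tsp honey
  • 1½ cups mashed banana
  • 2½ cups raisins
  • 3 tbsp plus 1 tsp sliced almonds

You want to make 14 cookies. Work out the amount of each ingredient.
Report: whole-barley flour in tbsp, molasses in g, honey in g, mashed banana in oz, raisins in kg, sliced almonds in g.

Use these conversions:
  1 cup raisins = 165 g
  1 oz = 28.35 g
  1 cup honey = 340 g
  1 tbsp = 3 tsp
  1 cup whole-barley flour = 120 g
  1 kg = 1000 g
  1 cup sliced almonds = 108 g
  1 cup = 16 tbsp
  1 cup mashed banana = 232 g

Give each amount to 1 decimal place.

Scaling factor: 14/6 = 7/3.
whole-barley flour: 200 g × 7/3 ÷ 120 g/cup × 16 tbsp/cup ≈ 62.2 tbsp
molasses: 500 g × 7/3 ≈ 1166.7 g
honey: (2 tbsp + 2 tsp = 8/3 tbsp) × 7/3 ÷ 16 tbsp/cup × 340 g/cup ≈ 132.2 g
mashed banana: 1.5 cup × 7/3 × 232 g/cup ÷ 28.35 g/oz ≈ 28.6 oz
raisins: 2.5 cup × 7/3 × 165 g/cup ÷ 1000 g/kg ≈ 1.0 kg
sliced almonds: (3 tbsp + 1 tsp = 10/3 tbsp) × 7/3 ÷ 16 tbsp/cup × 108 g/cup = 52.5 g

whole-barley flour: 62.2 tbsp; molasses: 1166.7 g; honey: 132.2 g; mashed banana: 28.6 oz; raisins: 1.0 kg; sliced almonds: 52.5 g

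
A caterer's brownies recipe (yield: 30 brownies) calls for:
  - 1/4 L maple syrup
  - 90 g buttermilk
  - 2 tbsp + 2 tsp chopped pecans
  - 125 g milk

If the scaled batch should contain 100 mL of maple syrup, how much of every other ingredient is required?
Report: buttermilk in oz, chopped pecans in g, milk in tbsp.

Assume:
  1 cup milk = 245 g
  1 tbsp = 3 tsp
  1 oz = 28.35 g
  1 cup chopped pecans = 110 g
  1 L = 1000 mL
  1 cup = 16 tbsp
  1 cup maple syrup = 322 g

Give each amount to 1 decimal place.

buttermilk: 1.3 oz; chopped pecans: 7.3 g; milk: 3.3 tbsp

The original recipe has 250 mL of maple syrup, so the scaling factor is 100 ÷ 250 = 2/5 = 0.4.
buttermilk: 90 g × 2/5 ÷ 28.35 g/oz ≈ 1.3 oz
chopped pecans: (2 tbsp + 2 tsp = 8/3 tbsp) × 2/5 ÷ 16 tbsp/cup × 110 g/cup ≈ 7.3 g
milk: 125 g × 2/5 ÷ 245 g/cup × 16 tbsp/cup ≈ 3.3 tbsp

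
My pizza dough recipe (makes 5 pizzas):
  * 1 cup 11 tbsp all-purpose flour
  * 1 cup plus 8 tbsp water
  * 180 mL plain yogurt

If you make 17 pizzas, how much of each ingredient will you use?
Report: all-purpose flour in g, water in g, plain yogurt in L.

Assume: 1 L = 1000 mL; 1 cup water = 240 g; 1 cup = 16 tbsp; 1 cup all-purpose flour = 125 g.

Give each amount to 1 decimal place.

Scaling factor: 17/5 = 3.4.
all-purpose flour: (1 cup + 11 tbsp = 1.6875 cup) × 17/5 × 125 g/cup ≈ 717.2 g
water: (1 cup + 8 tbsp = 1.5 cup) × 17/5 × 240 g/cup = 1224.0 g
plain yogurt: 180 mL × 17/5 ÷ 1000 mL/L ≈ 0.6 L

all-purpose flour: 717.2 g; water: 1224.0 g; plain yogurt: 0.6 L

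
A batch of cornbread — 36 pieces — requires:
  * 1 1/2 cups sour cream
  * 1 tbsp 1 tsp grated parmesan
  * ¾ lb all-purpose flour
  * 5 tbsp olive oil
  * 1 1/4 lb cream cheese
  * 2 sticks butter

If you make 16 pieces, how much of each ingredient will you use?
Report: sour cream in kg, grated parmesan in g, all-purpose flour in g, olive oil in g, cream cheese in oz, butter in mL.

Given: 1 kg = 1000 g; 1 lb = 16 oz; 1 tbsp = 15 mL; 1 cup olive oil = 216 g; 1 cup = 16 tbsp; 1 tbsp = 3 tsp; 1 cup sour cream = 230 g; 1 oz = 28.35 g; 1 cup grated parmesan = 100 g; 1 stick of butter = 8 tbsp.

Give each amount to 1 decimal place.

Scaling factor: 16/36 = 4/9.
sour cream: 1.5 cup × 4/9 × 230 g/cup ÷ 1000 g/kg ≈ 0.2 kg
grated parmesan: (1 tbsp + 1 tsp = 4/3 tbsp) × 4/9 ÷ 16 tbsp/cup × 100 g/cup ≈ 3.7 g
all-purpose flour: 0.75 lb × 4/9 × 16 oz/lb × 28.35 g/oz = 151.2 g
olive oil: 5 tbsp × 4/9 ÷ 16 tbsp/cup × 216 g/cup = 30.0 g
cream cheese: 1.25 lb × 4/9 × 16 oz/lb ≈ 8.9 oz
butter: 2 stick × 4/9 × 8 tbsp/stick × 15 mL/tbsp ≈ 106.7 mL

sour cream: 0.2 kg; grated parmesan: 3.7 g; all-purpose flour: 151.2 g; olive oil: 30.0 g; cream cheese: 8.9 oz; butter: 106.7 mL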